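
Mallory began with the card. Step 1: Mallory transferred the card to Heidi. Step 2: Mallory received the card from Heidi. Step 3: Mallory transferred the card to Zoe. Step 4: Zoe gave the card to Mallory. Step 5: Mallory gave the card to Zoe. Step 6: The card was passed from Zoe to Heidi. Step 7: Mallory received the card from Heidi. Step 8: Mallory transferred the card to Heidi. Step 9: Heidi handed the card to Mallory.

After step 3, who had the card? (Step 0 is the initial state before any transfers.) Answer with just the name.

Tracking the card holder through step 3:
After step 0 (start): Mallory
After step 1: Heidi
After step 2: Mallory
After step 3: Zoe

At step 3, the holder is Zoe.

Answer: Zoe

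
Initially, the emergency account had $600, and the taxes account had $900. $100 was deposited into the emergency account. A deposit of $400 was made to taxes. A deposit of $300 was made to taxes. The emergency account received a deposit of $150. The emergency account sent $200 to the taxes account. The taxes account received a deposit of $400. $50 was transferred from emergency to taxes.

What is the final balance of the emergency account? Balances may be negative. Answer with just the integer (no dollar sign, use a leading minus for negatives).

Tracking account balances step by step:
Start: emergency=600, taxes=900
Event 1 (deposit 100 to emergency): emergency: 600 + 100 = 700. Balances: emergency=700, taxes=900
Event 2 (deposit 400 to taxes): taxes: 900 + 400 = 1300. Balances: emergency=700, taxes=1300
Event 3 (deposit 300 to taxes): taxes: 1300 + 300 = 1600. Balances: emergency=700, taxes=1600
Event 4 (deposit 150 to emergency): emergency: 700 + 150 = 850. Balances: emergency=850, taxes=1600
Event 5 (transfer 200 emergency -> taxes): emergency: 850 - 200 = 650, taxes: 1600 + 200 = 1800. Balances: emergency=650, taxes=1800
Event 6 (deposit 400 to taxes): taxes: 1800 + 400 = 2200. Balances: emergency=650, taxes=2200
Event 7 (transfer 50 emergency -> taxes): emergency: 650 - 50 = 600, taxes: 2200 + 50 = 2250. Balances: emergency=600, taxes=2250

Final balance of emergency: 600

Answer: 600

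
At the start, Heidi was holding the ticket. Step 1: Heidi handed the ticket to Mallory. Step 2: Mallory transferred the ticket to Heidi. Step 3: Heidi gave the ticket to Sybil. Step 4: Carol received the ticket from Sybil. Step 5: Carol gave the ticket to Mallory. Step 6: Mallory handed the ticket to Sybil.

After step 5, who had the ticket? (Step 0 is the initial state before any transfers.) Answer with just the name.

Tracking the ticket holder through step 5:
After step 0 (start): Heidi
After step 1: Mallory
After step 2: Heidi
After step 3: Sybil
After step 4: Carol
After step 5: Mallory

At step 5, the holder is Mallory.

Answer: Mallory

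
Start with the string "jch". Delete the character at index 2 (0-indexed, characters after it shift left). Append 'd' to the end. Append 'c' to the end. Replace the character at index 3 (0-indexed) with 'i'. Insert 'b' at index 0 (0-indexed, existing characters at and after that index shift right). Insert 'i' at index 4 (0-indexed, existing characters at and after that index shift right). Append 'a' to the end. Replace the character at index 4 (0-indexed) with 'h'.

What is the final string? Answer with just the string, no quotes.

Applying each edit step by step:
Start: "jch"
Op 1 (delete idx 2 = 'h'): "jch" -> "jc"
Op 2 (append 'd'): "jc" -> "jcd"
Op 3 (append 'c'): "jcd" -> "jcdc"
Op 4 (replace idx 3: 'c' -> 'i'): "jcdc" -> "jcdi"
Op 5 (insert 'b' at idx 0): "jcdi" -> "bjcdi"
Op 6 (insert 'i' at idx 4): "bjcdi" -> "bjcdii"
Op 7 (append 'a'): "bjcdii" -> "bjcdiia"
Op 8 (replace idx 4: 'i' -> 'h'): "bjcdiia" -> "bjcdhia"

Answer: bjcdhia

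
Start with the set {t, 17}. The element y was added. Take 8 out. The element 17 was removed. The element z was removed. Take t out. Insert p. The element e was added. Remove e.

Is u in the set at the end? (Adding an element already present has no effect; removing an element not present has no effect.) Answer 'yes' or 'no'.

Answer: no

Derivation:
Tracking the set through each operation:
Start: {17, t}
Event 1 (add y): added. Set: {17, t, y}
Event 2 (remove 8): not present, no change. Set: {17, t, y}
Event 3 (remove 17): removed. Set: {t, y}
Event 4 (remove z): not present, no change. Set: {t, y}
Event 5 (remove t): removed. Set: {y}
Event 6 (add p): added. Set: {p, y}
Event 7 (add e): added. Set: {e, p, y}
Event 8 (remove e): removed. Set: {p, y}

Final set: {p, y} (size 2)
u is NOT in the final set.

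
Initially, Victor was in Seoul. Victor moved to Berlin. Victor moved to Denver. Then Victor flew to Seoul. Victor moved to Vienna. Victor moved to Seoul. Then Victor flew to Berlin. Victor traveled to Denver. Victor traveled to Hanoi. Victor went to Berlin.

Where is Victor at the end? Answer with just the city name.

Tracking Victor's location:
Start: Victor is in Seoul.
After move 1: Seoul -> Berlin. Victor is in Berlin.
After move 2: Berlin -> Denver. Victor is in Denver.
After move 3: Denver -> Seoul. Victor is in Seoul.
After move 4: Seoul -> Vienna. Victor is in Vienna.
After move 5: Vienna -> Seoul. Victor is in Seoul.
After move 6: Seoul -> Berlin. Victor is in Berlin.
After move 7: Berlin -> Denver. Victor is in Denver.
After move 8: Denver -> Hanoi. Victor is in Hanoi.
After move 9: Hanoi -> Berlin. Victor is in Berlin.

Answer: Berlin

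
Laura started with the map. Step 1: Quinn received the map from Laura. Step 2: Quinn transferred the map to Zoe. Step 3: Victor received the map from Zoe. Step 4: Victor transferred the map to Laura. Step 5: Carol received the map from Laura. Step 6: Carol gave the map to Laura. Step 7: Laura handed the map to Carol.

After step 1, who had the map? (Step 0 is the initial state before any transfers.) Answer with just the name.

Answer: Quinn

Derivation:
Tracking the map holder through step 1:
After step 0 (start): Laura
After step 1: Quinn

At step 1, the holder is Quinn.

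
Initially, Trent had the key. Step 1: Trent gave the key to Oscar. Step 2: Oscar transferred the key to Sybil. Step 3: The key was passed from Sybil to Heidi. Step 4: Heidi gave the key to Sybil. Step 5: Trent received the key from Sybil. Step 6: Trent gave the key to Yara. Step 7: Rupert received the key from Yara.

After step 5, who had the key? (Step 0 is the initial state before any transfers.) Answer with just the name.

Answer: Trent

Derivation:
Tracking the key holder through step 5:
After step 0 (start): Trent
After step 1: Oscar
After step 2: Sybil
After step 3: Heidi
After step 4: Sybil
After step 5: Trent

At step 5, the holder is Trent.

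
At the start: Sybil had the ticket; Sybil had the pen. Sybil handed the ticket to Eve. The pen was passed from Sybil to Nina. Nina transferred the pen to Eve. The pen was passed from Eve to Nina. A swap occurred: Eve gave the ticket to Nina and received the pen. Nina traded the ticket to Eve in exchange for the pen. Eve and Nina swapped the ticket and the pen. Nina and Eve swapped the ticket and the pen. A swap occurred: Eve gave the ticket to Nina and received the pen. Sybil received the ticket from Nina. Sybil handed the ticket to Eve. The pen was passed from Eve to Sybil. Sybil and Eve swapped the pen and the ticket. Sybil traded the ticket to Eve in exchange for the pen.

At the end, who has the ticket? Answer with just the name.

Tracking all object holders:
Start: ticket:Sybil, pen:Sybil
Event 1 (give ticket: Sybil -> Eve). State: ticket:Eve, pen:Sybil
Event 2 (give pen: Sybil -> Nina). State: ticket:Eve, pen:Nina
Event 3 (give pen: Nina -> Eve). State: ticket:Eve, pen:Eve
Event 4 (give pen: Eve -> Nina). State: ticket:Eve, pen:Nina
Event 5 (swap ticket<->pen: now ticket:Nina, pen:Eve). State: ticket:Nina, pen:Eve
Event 6 (swap ticket<->pen: now ticket:Eve, pen:Nina). State: ticket:Eve, pen:Nina
Event 7 (swap ticket<->pen: now ticket:Nina, pen:Eve). State: ticket:Nina, pen:Eve
Event 8 (swap ticket<->pen: now ticket:Eve, pen:Nina). State: ticket:Eve, pen:Nina
Event 9 (swap ticket<->pen: now ticket:Nina, pen:Eve). State: ticket:Nina, pen:Eve
Event 10 (give ticket: Nina -> Sybil). State: ticket:Sybil, pen:Eve
Event 11 (give ticket: Sybil -> Eve). State: ticket:Eve, pen:Eve
Event 12 (give pen: Eve -> Sybil). State: ticket:Eve, pen:Sybil
Event 13 (swap pen<->ticket: now pen:Eve, ticket:Sybil). State: ticket:Sybil, pen:Eve
Event 14 (swap ticket<->pen: now ticket:Eve, pen:Sybil). State: ticket:Eve, pen:Sybil

Final state: ticket:Eve, pen:Sybil
The ticket is held by Eve.

Answer: Eve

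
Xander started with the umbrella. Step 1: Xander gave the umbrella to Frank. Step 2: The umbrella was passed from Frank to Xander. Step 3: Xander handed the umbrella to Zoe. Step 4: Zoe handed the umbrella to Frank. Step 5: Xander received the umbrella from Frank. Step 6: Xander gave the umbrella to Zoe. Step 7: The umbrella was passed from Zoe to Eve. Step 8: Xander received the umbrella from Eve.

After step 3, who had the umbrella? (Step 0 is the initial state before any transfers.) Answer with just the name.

Tracking the umbrella holder through step 3:
After step 0 (start): Xander
After step 1: Frank
After step 2: Xander
After step 3: Zoe

At step 3, the holder is Zoe.

Answer: Zoe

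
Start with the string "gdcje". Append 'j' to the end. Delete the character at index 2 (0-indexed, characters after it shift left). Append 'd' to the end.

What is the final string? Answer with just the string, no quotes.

Answer: gdjejd

Derivation:
Applying each edit step by step:
Start: "gdcje"
Op 1 (append 'j'): "gdcje" -> "gdcjej"
Op 2 (delete idx 2 = 'c'): "gdcjej" -> "gdjej"
Op 3 (append 'd'): "gdjej" -> "gdjejd"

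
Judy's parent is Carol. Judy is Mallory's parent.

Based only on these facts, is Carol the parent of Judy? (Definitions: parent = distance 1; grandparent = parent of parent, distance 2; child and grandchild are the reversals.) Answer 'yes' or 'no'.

Reconstructing the parent chain from the given facts:
  Carol -> Judy -> Mallory
(each arrow means 'parent of the next')
Positions in the chain (0 = top):
  position of Carol: 0
  position of Judy: 1
  position of Mallory: 2

Carol is at position 0, Judy is at position 1; signed distance (j - i) = 1.
'parent' requires j - i = 1. Actual distance is 1, so the relation HOLDS.

Answer: yes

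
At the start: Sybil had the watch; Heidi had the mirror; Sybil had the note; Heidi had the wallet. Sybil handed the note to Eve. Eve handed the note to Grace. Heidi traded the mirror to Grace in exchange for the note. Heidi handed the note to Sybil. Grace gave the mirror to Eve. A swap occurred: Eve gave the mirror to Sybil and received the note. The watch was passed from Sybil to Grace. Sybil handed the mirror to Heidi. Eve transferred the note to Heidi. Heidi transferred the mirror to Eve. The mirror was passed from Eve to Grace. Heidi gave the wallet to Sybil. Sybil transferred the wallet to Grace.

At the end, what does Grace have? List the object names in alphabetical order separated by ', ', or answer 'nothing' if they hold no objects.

Answer: mirror, wallet, watch

Derivation:
Tracking all object holders:
Start: watch:Sybil, mirror:Heidi, note:Sybil, wallet:Heidi
Event 1 (give note: Sybil -> Eve). State: watch:Sybil, mirror:Heidi, note:Eve, wallet:Heidi
Event 2 (give note: Eve -> Grace). State: watch:Sybil, mirror:Heidi, note:Grace, wallet:Heidi
Event 3 (swap mirror<->note: now mirror:Grace, note:Heidi). State: watch:Sybil, mirror:Grace, note:Heidi, wallet:Heidi
Event 4 (give note: Heidi -> Sybil). State: watch:Sybil, mirror:Grace, note:Sybil, wallet:Heidi
Event 5 (give mirror: Grace -> Eve). State: watch:Sybil, mirror:Eve, note:Sybil, wallet:Heidi
Event 6 (swap mirror<->note: now mirror:Sybil, note:Eve). State: watch:Sybil, mirror:Sybil, note:Eve, wallet:Heidi
Event 7 (give watch: Sybil -> Grace). State: watch:Grace, mirror:Sybil, note:Eve, wallet:Heidi
Event 8 (give mirror: Sybil -> Heidi). State: watch:Grace, mirror:Heidi, note:Eve, wallet:Heidi
Event 9 (give note: Eve -> Heidi). State: watch:Grace, mirror:Heidi, note:Heidi, wallet:Heidi
Event 10 (give mirror: Heidi -> Eve). State: watch:Grace, mirror:Eve, note:Heidi, wallet:Heidi
Event 11 (give mirror: Eve -> Grace). State: watch:Grace, mirror:Grace, note:Heidi, wallet:Heidi
Event 12 (give wallet: Heidi -> Sybil). State: watch:Grace, mirror:Grace, note:Heidi, wallet:Sybil
Event 13 (give wallet: Sybil -> Grace). State: watch:Grace, mirror:Grace, note:Heidi, wallet:Grace

Final state: watch:Grace, mirror:Grace, note:Heidi, wallet:Grace
Grace holds: mirror, wallet, watch.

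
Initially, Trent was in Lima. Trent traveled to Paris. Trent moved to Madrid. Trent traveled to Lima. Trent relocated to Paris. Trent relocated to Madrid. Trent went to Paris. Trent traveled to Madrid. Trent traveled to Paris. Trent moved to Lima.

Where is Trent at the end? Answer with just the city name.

Answer: Lima

Derivation:
Tracking Trent's location:
Start: Trent is in Lima.
After move 1: Lima -> Paris. Trent is in Paris.
After move 2: Paris -> Madrid. Trent is in Madrid.
After move 3: Madrid -> Lima. Trent is in Lima.
After move 4: Lima -> Paris. Trent is in Paris.
After move 5: Paris -> Madrid. Trent is in Madrid.
After move 6: Madrid -> Paris. Trent is in Paris.
After move 7: Paris -> Madrid. Trent is in Madrid.
After move 8: Madrid -> Paris. Trent is in Paris.
After move 9: Paris -> Lima. Trent is in Lima.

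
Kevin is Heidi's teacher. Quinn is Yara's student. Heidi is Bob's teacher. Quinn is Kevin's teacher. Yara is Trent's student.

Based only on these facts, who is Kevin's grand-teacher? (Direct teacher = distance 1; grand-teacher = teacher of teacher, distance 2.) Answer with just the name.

Reconstructing the teacher chain from the given facts:
  Trent -> Yara -> Quinn -> Kevin -> Heidi -> Bob
(each arrow means 'teacher of the next')
Positions in the chain (0 = top):
  position of Trent: 0
  position of Yara: 1
  position of Quinn: 2
  position of Kevin: 3
  position of Heidi: 4
  position of Bob: 5

Kevin is at position 3; the grand-teacher is 2 steps up the chain, i.e. position 1: Yara.

Answer: Yara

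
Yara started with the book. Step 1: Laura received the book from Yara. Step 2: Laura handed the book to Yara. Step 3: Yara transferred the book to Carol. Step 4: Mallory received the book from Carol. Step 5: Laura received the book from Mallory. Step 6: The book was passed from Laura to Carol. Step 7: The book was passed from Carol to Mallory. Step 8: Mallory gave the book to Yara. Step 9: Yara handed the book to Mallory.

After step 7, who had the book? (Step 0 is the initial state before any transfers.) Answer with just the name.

Tracking the book holder through step 7:
After step 0 (start): Yara
After step 1: Laura
After step 2: Yara
After step 3: Carol
After step 4: Mallory
After step 5: Laura
After step 6: Carol
After step 7: Mallory

At step 7, the holder is Mallory.

Answer: Mallory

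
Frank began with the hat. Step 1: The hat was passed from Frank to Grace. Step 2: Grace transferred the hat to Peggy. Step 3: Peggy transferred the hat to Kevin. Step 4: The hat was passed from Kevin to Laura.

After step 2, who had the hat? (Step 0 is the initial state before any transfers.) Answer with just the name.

Answer: Peggy

Derivation:
Tracking the hat holder through step 2:
After step 0 (start): Frank
After step 1: Grace
After step 2: Peggy

At step 2, the holder is Peggy.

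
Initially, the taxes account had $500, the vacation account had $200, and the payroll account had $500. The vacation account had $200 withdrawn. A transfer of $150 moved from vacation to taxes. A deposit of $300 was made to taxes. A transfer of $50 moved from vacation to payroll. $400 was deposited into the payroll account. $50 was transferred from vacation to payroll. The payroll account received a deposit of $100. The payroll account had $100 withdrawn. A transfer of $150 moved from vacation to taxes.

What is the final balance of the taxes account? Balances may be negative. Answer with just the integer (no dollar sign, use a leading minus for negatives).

Answer: 1100

Derivation:
Tracking account balances step by step:
Start: taxes=500, vacation=200, payroll=500
Event 1 (withdraw 200 from vacation): vacation: 200 - 200 = 0. Balances: taxes=500, vacation=0, payroll=500
Event 2 (transfer 150 vacation -> taxes): vacation: 0 - 150 = -150, taxes: 500 + 150 = 650. Balances: taxes=650, vacation=-150, payroll=500
Event 3 (deposit 300 to taxes): taxes: 650 + 300 = 950. Balances: taxes=950, vacation=-150, payroll=500
Event 4 (transfer 50 vacation -> payroll): vacation: -150 - 50 = -200, payroll: 500 + 50 = 550. Balances: taxes=950, vacation=-200, payroll=550
Event 5 (deposit 400 to payroll): payroll: 550 + 400 = 950. Balances: taxes=950, vacation=-200, payroll=950
Event 6 (transfer 50 vacation -> payroll): vacation: -200 - 50 = -250, payroll: 950 + 50 = 1000. Balances: taxes=950, vacation=-250, payroll=1000
Event 7 (deposit 100 to payroll): payroll: 1000 + 100 = 1100. Balances: taxes=950, vacation=-250, payroll=1100
Event 8 (withdraw 100 from payroll): payroll: 1100 - 100 = 1000. Balances: taxes=950, vacation=-250, payroll=1000
Event 9 (transfer 150 vacation -> taxes): vacation: -250 - 150 = -400, taxes: 950 + 150 = 1100. Balances: taxes=1100, vacation=-400, payroll=1000

Final balance of taxes: 1100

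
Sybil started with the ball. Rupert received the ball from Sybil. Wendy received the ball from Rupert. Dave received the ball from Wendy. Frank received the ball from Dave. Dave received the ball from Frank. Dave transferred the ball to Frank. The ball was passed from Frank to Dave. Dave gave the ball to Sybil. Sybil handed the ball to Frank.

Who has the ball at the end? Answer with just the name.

Answer: Frank

Derivation:
Tracking the ball through each event:
Start: Sybil has the ball.
After event 1: Rupert has the ball.
After event 2: Wendy has the ball.
After event 3: Dave has the ball.
After event 4: Frank has the ball.
After event 5: Dave has the ball.
After event 6: Frank has the ball.
After event 7: Dave has the ball.
After event 8: Sybil has the ball.
After event 9: Frank has the ball.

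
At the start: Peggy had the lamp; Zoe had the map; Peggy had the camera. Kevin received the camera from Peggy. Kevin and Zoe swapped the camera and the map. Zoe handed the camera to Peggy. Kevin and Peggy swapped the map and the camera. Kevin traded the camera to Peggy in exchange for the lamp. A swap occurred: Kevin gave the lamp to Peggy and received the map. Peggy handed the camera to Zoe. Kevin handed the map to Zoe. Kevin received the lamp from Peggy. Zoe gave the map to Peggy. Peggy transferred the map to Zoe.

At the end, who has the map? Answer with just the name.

Answer: Zoe

Derivation:
Tracking all object holders:
Start: lamp:Peggy, map:Zoe, camera:Peggy
Event 1 (give camera: Peggy -> Kevin). State: lamp:Peggy, map:Zoe, camera:Kevin
Event 2 (swap camera<->map: now camera:Zoe, map:Kevin). State: lamp:Peggy, map:Kevin, camera:Zoe
Event 3 (give camera: Zoe -> Peggy). State: lamp:Peggy, map:Kevin, camera:Peggy
Event 4 (swap map<->camera: now map:Peggy, camera:Kevin). State: lamp:Peggy, map:Peggy, camera:Kevin
Event 5 (swap camera<->lamp: now camera:Peggy, lamp:Kevin). State: lamp:Kevin, map:Peggy, camera:Peggy
Event 6 (swap lamp<->map: now lamp:Peggy, map:Kevin). State: lamp:Peggy, map:Kevin, camera:Peggy
Event 7 (give camera: Peggy -> Zoe). State: lamp:Peggy, map:Kevin, camera:Zoe
Event 8 (give map: Kevin -> Zoe). State: lamp:Peggy, map:Zoe, camera:Zoe
Event 9 (give lamp: Peggy -> Kevin). State: lamp:Kevin, map:Zoe, camera:Zoe
Event 10 (give map: Zoe -> Peggy). State: lamp:Kevin, map:Peggy, camera:Zoe
Event 11 (give map: Peggy -> Zoe). State: lamp:Kevin, map:Zoe, camera:Zoe

Final state: lamp:Kevin, map:Zoe, camera:Zoe
The map is held by Zoe.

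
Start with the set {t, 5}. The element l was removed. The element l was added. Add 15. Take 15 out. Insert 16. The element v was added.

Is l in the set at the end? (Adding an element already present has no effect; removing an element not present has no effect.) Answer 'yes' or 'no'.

Tracking the set through each operation:
Start: {5, t}
Event 1 (remove l): not present, no change. Set: {5, t}
Event 2 (add l): added. Set: {5, l, t}
Event 3 (add 15): added. Set: {15, 5, l, t}
Event 4 (remove 15): removed. Set: {5, l, t}
Event 5 (add 16): added. Set: {16, 5, l, t}
Event 6 (add v): added. Set: {16, 5, l, t, v}

Final set: {16, 5, l, t, v} (size 5)
l is in the final set.

Answer: yes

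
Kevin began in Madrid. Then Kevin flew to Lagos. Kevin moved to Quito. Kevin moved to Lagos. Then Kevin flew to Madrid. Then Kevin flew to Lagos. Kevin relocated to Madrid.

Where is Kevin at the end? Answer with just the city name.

Answer: Madrid

Derivation:
Tracking Kevin's location:
Start: Kevin is in Madrid.
After move 1: Madrid -> Lagos. Kevin is in Lagos.
After move 2: Lagos -> Quito. Kevin is in Quito.
After move 3: Quito -> Lagos. Kevin is in Lagos.
After move 4: Lagos -> Madrid. Kevin is in Madrid.
After move 5: Madrid -> Lagos. Kevin is in Lagos.
After move 6: Lagos -> Madrid. Kevin is in Madrid.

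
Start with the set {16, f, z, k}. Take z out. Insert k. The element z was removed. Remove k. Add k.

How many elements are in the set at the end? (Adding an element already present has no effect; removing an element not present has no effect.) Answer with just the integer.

Answer: 3

Derivation:
Tracking the set through each operation:
Start: {16, f, k, z}
Event 1 (remove z): removed. Set: {16, f, k}
Event 2 (add k): already present, no change. Set: {16, f, k}
Event 3 (remove z): not present, no change. Set: {16, f, k}
Event 4 (remove k): removed. Set: {16, f}
Event 5 (add k): added. Set: {16, f, k}

Final set: {16, f, k} (size 3)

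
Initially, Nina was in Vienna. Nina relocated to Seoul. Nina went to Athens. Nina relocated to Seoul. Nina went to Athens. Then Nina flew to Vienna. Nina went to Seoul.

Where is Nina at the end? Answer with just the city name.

Tracking Nina's location:
Start: Nina is in Vienna.
After move 1: Vienna -> Seoul. Nina is in Seoul.
After move 2: Seoul -> Athens. Nina is in Athens.
After move 3: Athens -> Seoul. Nina is in Seoul.
After move 4: Seoul -> Athens. Nina is in Athens.
After move 5: Athens -> Vienna. Nina is in Vienna.
After move 6: Vienna -> Seoul. Nina is in Seoul.

Answer: Seoul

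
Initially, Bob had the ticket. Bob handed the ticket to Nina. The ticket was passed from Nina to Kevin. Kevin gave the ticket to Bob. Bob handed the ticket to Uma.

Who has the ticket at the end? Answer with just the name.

Tracking the ticket through each event:
Start: Bob has the ticket.
After event 1: Nina has the ticket.
After event 2: Kevin has the ticket.
After event 3: Bob has the ticket.
After event 4: Uma has the ticket.

Answer: Uma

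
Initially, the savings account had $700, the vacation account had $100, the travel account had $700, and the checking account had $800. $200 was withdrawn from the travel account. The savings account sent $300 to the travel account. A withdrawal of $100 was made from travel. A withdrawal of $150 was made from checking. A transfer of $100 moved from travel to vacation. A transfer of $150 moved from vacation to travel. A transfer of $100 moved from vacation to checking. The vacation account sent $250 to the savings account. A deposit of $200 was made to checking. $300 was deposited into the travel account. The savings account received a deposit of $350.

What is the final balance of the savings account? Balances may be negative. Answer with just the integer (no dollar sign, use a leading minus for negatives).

Tracking account balances step by step:
Start: savings=700, vacation=100, travel=700, checking=800
Event 1 (withdraw 200 from travel): travel: 700 - 200 = 500. Balances: savings=700, vacation=100, travel=500, checking=800
Event 2 (transfer 300 savings -> travel): savings: 700 - 300 = 400, travel: 500 + 300 = 800. Balances: savings=400, vacation=100, travel=800, checking=800
Event 3 (withdraw 100 from travel): travel: 800 - 100 = 700. Balances: savings=400, vacation=100, travel=700, checking=800
Event 4 (withdraw 150 from checking): checking: 800 - 150 = 650. Balances: savings=400, vacation=100, travel=700, checking=650
Event 5 (transfer 100 travel -> vacation): travel: 700 - 100 = 600, vacation: 100 + 100 = 200. Balances: savings=400, vacation=200, travel=600, checking=650
Event 6 (transfer 150 vacation -> travel): vacation: 200 - 150 = 50, travel: 600 + 150 = 750. Balances: savings=400, vacation=50, travel=750, checking=650
Event 7 (transfer 100 vacation -> checking): vacation: 50 - 100 = -50, checking: 650 + 100 = 750. Balances: savings=400, vacation=-50, travel=750, checking=750
Event 8 (transfer 250 vacation -> savings): vacation: -50 - 250 = -300, savings: 400 + 250 = 650. Balances: savings=650, vacation=-300, travel=750, checking=750
Event 9 (deposit 200 to checking): checking: 750 + 200 = 950. Balances: savings=650, vacation=-300, travel=750, checking=950
Event 10 (deposit 300 to travel): travel: 750 + 300 = 1050. Balances: savings=650, vacation=-300, travel=1050, checking=950
Event 11 (deposit 350 to savings): savings: 650 + 350 = 1000. Balances: savings=1000, vacation=-300, travel=1050, checking=950

Final balance of savings: 1000

Answer: 1000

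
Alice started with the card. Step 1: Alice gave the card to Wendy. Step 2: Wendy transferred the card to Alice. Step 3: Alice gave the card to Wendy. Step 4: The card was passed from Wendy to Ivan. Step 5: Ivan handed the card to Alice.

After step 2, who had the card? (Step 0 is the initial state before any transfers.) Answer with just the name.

Tracking the card holder through step 2:
After step 0 (start): Alice
After step 1: Wendy
After step 2: Alice

At step 2, the holder is Alice.

Answer: Alice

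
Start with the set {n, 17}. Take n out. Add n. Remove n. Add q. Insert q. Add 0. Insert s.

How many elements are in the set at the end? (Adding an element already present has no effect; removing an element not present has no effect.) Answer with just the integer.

Tracking the set through each operation:
Start: {17, n}
Event 1 (remove n): removed. Set: {17}
Event 2 (add n): added. Set: {17, n}
Event 3 (remove n): removed. Set: {17}
Event 4 (add q): added. Set: {17, q}
Event 5 (add q): already present, no change. Set: {17, q}
Event 6 (add 0): added. Set: {0, 17, q}
Event 7 (add s): added. Set: {0, 17, q, s}

Final set: {0, 17, q, s} (size 4)

Answer: 4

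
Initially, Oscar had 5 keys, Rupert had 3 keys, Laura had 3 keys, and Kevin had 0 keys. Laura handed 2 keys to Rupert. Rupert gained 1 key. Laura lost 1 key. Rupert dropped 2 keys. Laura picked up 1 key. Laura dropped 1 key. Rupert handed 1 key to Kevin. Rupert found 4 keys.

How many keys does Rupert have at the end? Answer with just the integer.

Answer: 7

Derivation:
Tracking counts step by step:
Start: Oscar=5, Rupert=3, Laura=3, Kevin=0
Event 1 (Laura -> Rupert, 2): Laura: 3 -> 1, Rupert: 3 -> 5. State: Oscar=5, Rupert=5, Laura=1, Kevin=0
Event 2 (Rupert +1): Rupert: 5 -> 6. State: Oscar=5, Rupert=6, Laura=1, Kevin=0
Event 3 (Laura -1): Laura: 1 -> 0. State: Oscar=5, Rupert=6, Laura=0, Kevin=0
Event 4 (Rupert -2): Rupert: 6 -> 4. State: Oscar=5, Rupert=4, Laura=0, Kevin=0
Event 5 (Laura +1): Laura: 0 -> 1. State: Oscar=5, Rupert=4, Laura=1, Kevin=0
Event 6 (Laura -1): Laura: 1 -> 0. State: Oscar=5, Rupert=4, Laura=0, Kevin=0
Event 7 (Rupert -> Kevin, 1): Rupert: 4 -> 3, Kevin: 0 -> 1. State: Oscar=5, Rupert=3, Laura=0, Kevin=1
Event 8 (Rupert +4): Rupert: 3 -> 7. State: Oscar=5, Rupert=7, Laura=0, Kevin=1

Rupert's final count: 7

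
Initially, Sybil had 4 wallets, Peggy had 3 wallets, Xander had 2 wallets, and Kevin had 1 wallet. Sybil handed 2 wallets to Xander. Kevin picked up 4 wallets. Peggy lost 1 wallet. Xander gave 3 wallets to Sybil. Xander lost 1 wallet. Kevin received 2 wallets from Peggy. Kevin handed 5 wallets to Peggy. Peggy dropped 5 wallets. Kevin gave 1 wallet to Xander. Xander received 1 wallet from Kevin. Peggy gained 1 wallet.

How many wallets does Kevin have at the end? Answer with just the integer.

Tracking counts step by step:
Start: Sybil=4, Peggy=3, Xander=2, Kevin=1
Event 1 (Sybil -> Xander, 2): Sybil: 4 -> 2, Xander: 2 -> 4. State: Sybil=2, Peggy=3, Xander=4, Kevin=1
Event 2 (Kevin +4): Kevin: 1 -> 5. State: Sybil=2, Peggy=3, Xander=4, Kevin=5
Event 3 (Peggy -1): Peggy: 3 -> 2. State: Sybil=2, Peggy=2, Xander=4, Kevin=5
Event 4 (Xander -> Sybil, 3): Xander: 4 -> 1, Sybil: 2 -> 5. State: Sybil=5, Peggy=2, Xander=1, Kevin=5
Event 5 (Xander -1): Xander: 1 -> 0. State: Sybil=5, Peggy=2, Xander=0, Kevin=5
Event 6 (Peggy -> Kevin, 2): Peggy: 2 -> 0, Kevin: 5 -> 7. State: Sybil=5, Peggy=0, Xander=0, Kevin=7
Event 7 (Kevin -> Peggy, 5): Kevin: 7 -> 2, Peggy: 0 -> 5. State: Sybil=5, Peggy=5, Xander=0, Kevin=2
Event 8 (Peggy -5): Peggy: 5 -> 0. State: Sybil=5, Peggy=0, Xander=0, Kevin=2
Event 9 (Kevin -> Xander, 1): Kevin: 2 -> 1, Xander: 0 -> 1. State: Sybil=5, Peggy=0, Xander=1, Kevin=1
Event 10 (Kevin -> Xander, 1): Kevin: 1 -> 0, Xander: 1 -> 2. State: Sybil=5, Peggy=0, Xander=2, Kevin=0
Event 11 (Peggy +1): Peggy: 0 -> 1. State: Sybil=5, Peggy=1, Xander=2, Kevin=0

Kevin's final count: 0

Answer: 0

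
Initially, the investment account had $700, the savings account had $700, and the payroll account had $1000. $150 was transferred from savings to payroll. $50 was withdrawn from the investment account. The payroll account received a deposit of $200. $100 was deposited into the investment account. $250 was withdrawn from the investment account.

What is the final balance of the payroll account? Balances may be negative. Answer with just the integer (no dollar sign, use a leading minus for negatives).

Tracking account balances step by step:
Start: investment=700, savings=700, payroll=1000
Event 1 (transfer 150 savings -> payroll): savings: 700 - 150 = 550, payroll: 1000 + 150 = 1150. Balances: investment=700, savings=550, payroll=1150
Event 2 (withdraw 50 from investment): investment: 700 - 50 = 650. Balances: investment=650, savings=550, payroll=1150
Event 3 (deposit 200 to payroll): payroll: 1150 + 200 = 1350. Balances: investment=650, savings=550, payroll=1350
Event 4 (deposit 100 to investment): investment: 650 + 100 = 750. Balances: investment=750, savings=550, payroll=1350
Event 5 (withdraw 250 from investment): investment: 750 - 250 = 500. Balances: investment=500, savings=550, payroll=1350

Final balance of payroll: 1350

Answer: 1350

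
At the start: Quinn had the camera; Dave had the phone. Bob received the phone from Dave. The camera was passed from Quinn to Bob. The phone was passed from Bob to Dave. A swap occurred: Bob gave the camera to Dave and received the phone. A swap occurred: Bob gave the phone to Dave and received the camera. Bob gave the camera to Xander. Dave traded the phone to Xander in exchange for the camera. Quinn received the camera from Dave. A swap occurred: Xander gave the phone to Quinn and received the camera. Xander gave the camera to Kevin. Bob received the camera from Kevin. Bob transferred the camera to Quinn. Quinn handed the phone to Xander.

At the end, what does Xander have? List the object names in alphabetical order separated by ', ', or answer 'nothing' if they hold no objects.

Tracking all object holders:
Start: camera:Quinn, phone:Dave
Event 1 (give phone: Dave -> Bob). State: camera:Quinn, phone:Bob
Event 2 (give camera: Quinn -> Bob). State: camera:Bob, phone:Bob
Event 3 (give phone: Bob -> Dave). State: camera:Bob, phone:Dave
Event 4 (swap camera<->phone: now camera:Dave, phone:Bob). State: camera:Dave, phone:Bob
Event 5 (swap phone<->camera: now phone:Dave, camera:Bob). State: camera:Bob, phone:Dave
Event 6 (give camera: Bob -> Xander). State: camera:Xander, phone:Dave
Event 7 (swap phone<->camera: now phone:Xander, camera:Dave). State: camera:Dave, phone:Xander
Event 8 (give camera: Dave -> Quinn). State: camera:Quinn, phone:Xander
Event 9 (swap phone<->camera: now phone:Quinn, camera:Xander). State: camera:Xander, phone:Quinn
Event 10 (give camera: Xander -> Kevin). State: camera:Kevin, phone:Quinn
Event 11 (give camera: Kevin -> Bob). State: camera:Bob, phone:Quinn
Event 12 (give camera: Bob -> Quinn). State: camera:Quinn, phone:Quinn
Event 13 (give phone: Quinn -> Xander). State: camera:Quinn, phone:Xander

Final state: camera:Quinn, phone:Xander
Xander holds: phone.

Answer: phone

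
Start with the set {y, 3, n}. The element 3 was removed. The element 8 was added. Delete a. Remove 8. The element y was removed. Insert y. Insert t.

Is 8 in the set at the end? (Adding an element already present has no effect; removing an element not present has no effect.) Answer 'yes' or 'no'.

Tracking the set through each operation:
Start: {3, n, y}
Event 1 (remove 3): removed. Set: {n, y}
Event 2 (add 8): added. Set: {8, n, y}
Event 3 (remove a): not present, no change. Set: {8, n, y}
Event 4 (remove 8): removed. Set: {n, y}
Event 5 (remove y): removed. Set: {n}
Event 6 (add y): added. Set: {n, y}
Event 7 (add t): added. Set: {n, t, y}

Final set: {n, t, y} (size 3)
8 is NOT in the final set.

Answer: no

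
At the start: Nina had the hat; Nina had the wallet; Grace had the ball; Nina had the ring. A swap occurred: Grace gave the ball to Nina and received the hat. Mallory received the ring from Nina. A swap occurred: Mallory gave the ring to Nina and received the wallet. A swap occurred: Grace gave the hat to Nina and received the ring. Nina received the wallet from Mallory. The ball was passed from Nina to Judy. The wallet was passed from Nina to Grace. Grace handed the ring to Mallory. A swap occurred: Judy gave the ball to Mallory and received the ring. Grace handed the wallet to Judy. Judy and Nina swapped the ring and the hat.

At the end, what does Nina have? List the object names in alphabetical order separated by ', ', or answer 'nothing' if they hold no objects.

Tracking all object holders:
Start: hat:Nina, wallet:Nina, ball:Grace, ring:Nina
Event 1 (swap ball<->hat: now ball:Nina, hat:Grace). State: hat:Grace, wallet:Nina, ball:Nina, ring:Nina
Event 2 (give ring: Nina -> Mallory). State: hat:Grace, wallet:Nina, ball:Nina, ring:Mallory
Event 3 (swap ring<->wallet: now ring:Nina, wallet:Mallory). State: hat:Grace, wallet:Mallory, ball:Nina, ring:Nina
Event 4 (swap hat<->ring: now hat:Nina, ring:Grace). State: hat:Nina, wallet:Mallory, ball:Nina, ring:Grace
Event 5 (give wallet: Mallory -> Nina). State: hat:Nina, wallet:Nina, ball:Nina, ring:Grace
Event 6 (give ball: Nina -> Judy). State: hat:Nina, wallet:Nina, ball:Judy, ring:Grace
Event 7 (give wallet: Nina -> Grace). State: hat:Nina, wallet:Grace, ball:Judy, ring:Grace
Event 8 (give ring: Grace -> Mallory). State: hat:Nina, wallet:Grace, ball:Judy, ring:Mallory
Event 9 (swap ball<->ring: now ball:Mallory, ring:Judy). State: hat:Nina, wallet:Grace, ball:Mallory, ring:Judy
Event 10 (give wallet: Grace -> Judy). State: hat:Nina, wallet:Judy, ball:Mallory, ring:Judy
Event 11 (swap ring<->hat: now ring:Nina, hat:Judy). State: hat:Judy, wallet:Judy, ball:Mallory, ring:Nina

Final state: hat:Judy, wallet:Judy, ball:Mallory, ring:Nina
Nina holds: ring.

Answer: ring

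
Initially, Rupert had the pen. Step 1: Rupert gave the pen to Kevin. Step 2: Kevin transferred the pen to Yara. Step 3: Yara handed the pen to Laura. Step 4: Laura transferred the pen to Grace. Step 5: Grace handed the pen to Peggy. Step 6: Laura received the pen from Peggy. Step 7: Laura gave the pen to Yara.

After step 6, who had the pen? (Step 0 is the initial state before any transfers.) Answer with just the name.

Tracking the pen holder through step 6:
After step 0 (start): Rupert
After step 1: Kevin
After step 2: Yara
After step 3: Laura
After step 4: Grace
After step 5: Peggy
After step 6: Laura

At step 6, the holder is Laura.

Answer: Laura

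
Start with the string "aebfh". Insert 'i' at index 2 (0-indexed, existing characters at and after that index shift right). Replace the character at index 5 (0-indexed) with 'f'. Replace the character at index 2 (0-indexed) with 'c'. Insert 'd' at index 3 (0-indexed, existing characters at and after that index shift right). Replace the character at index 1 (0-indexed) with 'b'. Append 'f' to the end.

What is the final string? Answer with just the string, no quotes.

Applying each edit step by step:
Start: "aebfh"
Op 1 (insert 'i' at idx 2): "aebfh" -> "aeibfh"
Op 2 (replace idx 5: 'h' -> 'f'): "aeibfh" -> "aeibff"
Op 3 (replace idx 2: 'i' -> 'c'): "aeibff" -> "aecbff"
Op 4 (insert 'd' at idx 3): "aecbff" -> "aecdbff"
Op 5 (replace idx 1: 'e' -> 'b'): "aecdbff" -> "abcdbff"
Op 6 (append 'f'): "abcdbff" -> "abcdbfff"

Answer: abcdbfff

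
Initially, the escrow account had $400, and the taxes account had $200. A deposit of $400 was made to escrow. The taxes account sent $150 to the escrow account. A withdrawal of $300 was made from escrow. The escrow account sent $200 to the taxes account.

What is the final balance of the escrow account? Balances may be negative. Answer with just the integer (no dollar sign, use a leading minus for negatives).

Tracking account balances step by step:
Start: escrow=400, taxes=200
Event 1 (deposit 400 to escrow): escrow: 400 + 400 = 800. Balances: escrow=800, taxes=200
Event 2 (transfer 150 taxes -> escrow): taxes: 200 - 150 = 50, escrow: 800 + 150 = 950. Balances: escrow=950, taxes=50
Event 3 (withdraw 300 from escrow): escrow: 950 - 300 = 650. Balances: escrow=650, taxes=50
Event 4 (transfer 200 escrow -> taxes): escrow: 650 - 200 = 450, taxes: 50 + 200 = 250. Balances: escrow=450, taxes=250

Final balance of escrow: 450

Answer: 450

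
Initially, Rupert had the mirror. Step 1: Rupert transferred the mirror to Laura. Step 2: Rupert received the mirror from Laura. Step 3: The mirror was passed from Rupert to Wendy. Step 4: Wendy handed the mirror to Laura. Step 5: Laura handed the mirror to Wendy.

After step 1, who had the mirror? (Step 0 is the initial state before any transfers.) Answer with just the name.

Answer: Laura

Derivation:
Tracking the mirror holder through step 1:
After step 0 (start): Rupert
After step 1: Laura

At step 1, the holder is Laura.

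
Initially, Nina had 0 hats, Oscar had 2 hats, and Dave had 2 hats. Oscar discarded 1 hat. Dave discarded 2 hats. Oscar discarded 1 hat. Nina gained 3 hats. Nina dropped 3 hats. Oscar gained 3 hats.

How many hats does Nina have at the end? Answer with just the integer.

Answer: 0

Derivation:
Tracking counts step by step:
Start: Nina=0, Oscar=2, Dave=2
Event 1 (Oscar -1): Oscar: 2 -> 1. State: Nina=0, Oscar=1, Dave=2
Event 2 (Dave -2): Dave: 2 -> 0. State: Nina=0, Oscar=1, Dave=0
Event 3 (Oscar -1): Oscar: 1 -> 0. State: Nina=0, Oscar=0, Dave=0
Event 4 (Nina +3): Nina: 0 -> 3. State: Nina=3, Oscar=0, Dave=0
Event 5 (Nina -3): Nina: 3 -> 0. State: Nina=0, Oscar=0, Dave=0
Event 6 (Oscar +3): Oscar: 0 -> 3. State: Nina=0, Oscar=3, Dave=0

Nina's final count: 0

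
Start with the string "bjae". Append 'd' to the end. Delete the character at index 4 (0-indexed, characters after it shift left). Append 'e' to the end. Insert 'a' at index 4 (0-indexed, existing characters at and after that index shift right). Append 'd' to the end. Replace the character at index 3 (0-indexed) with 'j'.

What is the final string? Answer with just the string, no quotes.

Applying each edit step by step:
Start: "bjae"
Op 1 (append 'd'): "bjae" -> "bjaed"
Op 2 (delete idx 4 = 'd'): "bjaed" -> "bjae"
Op 3 (append 'e'): "bjae" -> "bjaee"
Op 4 (insert 'a' at idx 4): "bjaee" -> "bjaeae"
Op 5 (append 'd'): "bjaeae" -> "bjaeaed"
Op 6 (replace idx 3: 'e' -> 'j'): "bjaeaed" -> "bjajaed"

Answer: bjajaed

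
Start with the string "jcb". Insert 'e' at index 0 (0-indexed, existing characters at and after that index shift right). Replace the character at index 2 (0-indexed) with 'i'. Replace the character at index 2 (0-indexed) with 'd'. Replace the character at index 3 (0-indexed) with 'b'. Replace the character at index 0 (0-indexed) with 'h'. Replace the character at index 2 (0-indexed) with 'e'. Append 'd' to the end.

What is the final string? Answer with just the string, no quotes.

Answer: hjebd

Derivation:
Applying each edit step by step:
Start: "jcb"
Op 1 (insert 'e' at idx 0): "jcb" -> "ejcb"
Op 2 (replace idx 2: 'c' -> 'i'): "ejcb" -> "ejib"
Op 3 (replace idx 2: 'i' -> 'd'): "ejib" -> "ejdb"
Op 4 (replace idx 3: 'b' -> 'b'): "ejdb" -> "ejdb"
Op 5 (replace idx 0: 'e' -> 'h'): "ejdb" -> "hjdb"
Op 6 (replace idx 2: 'd' -> 'e'): "hjdb" -> "hjeb"
Op 7 (append 'd'): "hjeb" -> "hjebd"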